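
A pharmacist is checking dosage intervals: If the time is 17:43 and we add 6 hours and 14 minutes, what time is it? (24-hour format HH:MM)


Start time: 17:43
Adding: 6 hours 14 minutes
Minutes: 43 + 14 = 57
Hours: 17 + 6 + 0 = 23
Result: 23:57

23:57


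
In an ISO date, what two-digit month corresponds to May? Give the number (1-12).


Calendar month order:
4. April
5. May <--
6. June
May is month number 5

5


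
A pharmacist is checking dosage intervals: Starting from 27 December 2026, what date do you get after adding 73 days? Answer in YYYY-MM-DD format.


Start: 2026-12-27
Adding 73 days
Days remaining in December: 4
After December: 69 days still to add
January 2027: 31 days, 38 remaining
February 2027: 28 days, 10 remaining
March 2027 has 31 days, need 10
Result: 2027-03-10

2027-03-10


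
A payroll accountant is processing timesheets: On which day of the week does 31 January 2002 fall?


Date: 2002-01-31
January 1, 2002 is a Tuesday
Day of year: 31
Offset from Jan 1: 30 days
30 mod 7 = 2
Result: Thursday

Thursday


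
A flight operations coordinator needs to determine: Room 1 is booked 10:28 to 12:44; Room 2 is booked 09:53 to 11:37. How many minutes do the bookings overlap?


Interval A: [628, 764] minutes from midnight
Interval B: [593, 697] minutes from midnight
Overlap start = max(628, 593) = 628
Overlap end = min(764, 697) = 697
Overlap = 697 - 628 = 69 minutes

69


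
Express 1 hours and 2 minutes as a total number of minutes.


Hours: 1
Extra minutes: 2
Minutes per hour: 60
Hours to minutes: 1 x 60 = 60
Total: 60 + 2 = 62

62


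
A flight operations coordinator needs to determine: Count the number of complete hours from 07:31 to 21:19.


Start: 07:31
End: 21:19
Hour difference: 21 - 7 = 14 hours
Minute difference: 19 - 31 = -12 minutes
Total minutes: 828
Complete hours: 828 / 60 = 13 (remainder 48)

13


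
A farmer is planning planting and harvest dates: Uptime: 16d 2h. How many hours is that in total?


Days: 16
Extra hours: 2
Hours per day: 24
Days to hours: 16 x 24 = 384
Total: 384 + 2 = 386

386


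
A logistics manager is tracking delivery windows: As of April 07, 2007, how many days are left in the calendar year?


Start: April 07, 2007
End: December 31, 2007
Days left in April: 23
May: 31
June: 30
July: 31
August: 31
... plus remaining months
Sum of remaining months: 245
Total: 23 + 245 = 268

268


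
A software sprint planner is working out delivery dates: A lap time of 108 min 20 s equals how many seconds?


Minutes: 108
Seconds: 20
Convert minutes to seconds: 108 x 60 = 6480
Add remaining seconds: 6480 + 20 = 6500

6500


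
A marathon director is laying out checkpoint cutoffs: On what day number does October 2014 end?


Month: October
Year: 2014
October is a 31-day month
Total: 31 days

31


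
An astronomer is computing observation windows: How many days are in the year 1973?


Year: 1973
Check leap year rules:
Divisible by 4? No
1973 is not a leap year
Days: 365

365


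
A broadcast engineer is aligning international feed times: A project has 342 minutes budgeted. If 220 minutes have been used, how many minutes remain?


Total budget: 342 minutes
Time used: 220 minutes
Remaining: 342 - 220 = 122 minutes
Percent used: 64.3%
Percent remaining: 35.7%

122


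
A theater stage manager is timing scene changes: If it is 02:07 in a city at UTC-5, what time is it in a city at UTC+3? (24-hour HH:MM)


Local time: 02:07 at UTC-5 (offset -5h)
Target zone: UTC+3 (offset 3h)
Difference: 3 - (-5) = 8 hours
Calculation: 2 + (8) = 10
Result: 10:07

10:07


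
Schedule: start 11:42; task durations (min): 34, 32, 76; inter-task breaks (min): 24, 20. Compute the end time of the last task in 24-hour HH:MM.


Start: 11:42 = 702 min from midnight
  after task 1 (34 min): 12:16
  after break (24 min): 12:40
  after task 2 (32 min): 13:12
  after break (20 min): 13:32
  after task 3 (76 min): 14:48
Total elapsed: 186 minutes
End time: 14:48

14:48


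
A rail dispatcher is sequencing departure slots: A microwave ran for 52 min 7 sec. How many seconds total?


Minutes: 52
Extra seconds: 7
Seconds per minute: 60
Minutes to seconds: 52 x 60 = 3120
Total: 3120 + 7 = 3127

3127


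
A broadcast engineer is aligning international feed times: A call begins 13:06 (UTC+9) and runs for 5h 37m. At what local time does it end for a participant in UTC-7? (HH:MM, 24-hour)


Start: 13:06 in UTC+9
Step 1 - add duration:
  minutes: 6 + 37 = 43
  hours: 13 + 5 + 0 = 18
  end in UTC+9: 18:43
Step 2 - convert UTC+9 -> UTC-7:
  offset difference: -7 - (9) = -16 hours
  18 + (-16) = 2 -> mod 24 = 2
Result: 02:43 in UTC-7

02:43


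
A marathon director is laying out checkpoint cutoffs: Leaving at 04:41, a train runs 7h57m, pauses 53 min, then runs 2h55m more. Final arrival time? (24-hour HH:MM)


Depart: 04:41
Leg 1: +477 min -> 12:38
Layover: +53 min -> 13:31
Leg 2: +175 min -> 16:26
Total travel: 705 minutes = 11h 45m
Arrival: 16:26

16:26


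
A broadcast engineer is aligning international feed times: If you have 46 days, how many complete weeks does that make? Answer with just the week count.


Total days: 46
Days per week: 7
Division: 46 / 7 = 6 remainder 4
Complete weeks: 6
Remaining days: 4

6


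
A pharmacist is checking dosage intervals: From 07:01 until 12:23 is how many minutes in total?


Start time: 07:01 = 421 minutes from midnight
End time: 12:23 = 743 minutes from midnight
Difference: 743 - 421 = 322 minutes
That is 5 hours and 22 minutes

322


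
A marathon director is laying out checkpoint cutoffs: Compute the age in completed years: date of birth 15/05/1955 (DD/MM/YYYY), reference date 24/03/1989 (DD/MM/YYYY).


Birth: 1955-05-15
Reference: 1989-03-24
Year difference: 1989 - 1955 = 34
Has birthday (05-15) occurred by 03-24? No
Birthday not yet reached this year -> subtract 1
Age in full years: 33

33


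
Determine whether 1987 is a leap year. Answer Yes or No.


Year: 1987
Divisible by 4? 1987 / 4 = 496.75 -> No
Not divisible by 4, so NOT a leap year

No


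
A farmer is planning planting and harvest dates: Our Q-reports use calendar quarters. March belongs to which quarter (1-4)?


Month: March (month 3)
Q1: January-March (months 1-3)
Q2: April-June (months 4-6)
Q3: July-September (months 7-9)
Q4: October-December (months 10-12)
Month 3 falls in Q1

1


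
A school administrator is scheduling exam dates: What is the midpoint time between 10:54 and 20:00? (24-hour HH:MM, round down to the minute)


Start time: 10:54 = 654 minutes from midnight
End time: 20:00 = 1200 minutes from midnight
Sum: 654 + 1200 = 1854
Midpoint: 1854 / 2 = 927 minutes
Convert: 927 / 60 = 15 hours, 27 minutes
Result: 15:27

15:27


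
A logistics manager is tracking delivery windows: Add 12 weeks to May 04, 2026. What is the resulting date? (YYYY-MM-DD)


Start: 2026-05-04
Weeks to add: 12
Convert to days: 12 x 7 = 84 days
Add 84 days to 2026-05-04
Result: 2026-07-27

2026-07-27


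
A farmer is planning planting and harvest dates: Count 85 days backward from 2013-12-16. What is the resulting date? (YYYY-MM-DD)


Start: 2013-12-16
Subtracting 85 days
Days already passed in December: 16
After going back through December: 69 more days to subtract
November 2013: 30 days, 39 remaining
October 2013: 31 days, 8 remaining
September 2013 has 30 days, need 8
Result: 2013-09-22

2013-09-22


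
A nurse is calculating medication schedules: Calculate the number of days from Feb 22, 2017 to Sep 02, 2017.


Start date: 2017-02-22
End date: 2017-09-02
Feb 2017: +7 days
Mar 2017: +31 days
Apr 2017: +30 days
... (5 more months)
Total: 192 days

192


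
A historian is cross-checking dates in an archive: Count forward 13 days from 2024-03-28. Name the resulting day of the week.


Start: 2024-03-28 (Thursday)
Step 1 - find target date: add 13 days
  2024-03-28 + 13 days = 2024-04-10
Step 2 - day of week:
  13 mod 7 = 6
  Thursday + 6 days -> Wednesday
Result: Wednesday (2024-04-10)

Wednesday


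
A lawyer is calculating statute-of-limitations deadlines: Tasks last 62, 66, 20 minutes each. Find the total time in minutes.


Durations: 62, 66, 20
Running sum: 62
+ 66 = 128
+ 20 = 148
Total duration: 148 minutes
That is 2 hours and 28 minutes

148


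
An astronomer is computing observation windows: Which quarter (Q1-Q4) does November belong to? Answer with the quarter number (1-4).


Month: November (month 11)
Q1: January-March (months 1-3)
Q2: April-June (months 4-6)
Q3: July-September (months 7-9)
Q4: October-December (months 10-12)
Month 11 falls in Q4

4


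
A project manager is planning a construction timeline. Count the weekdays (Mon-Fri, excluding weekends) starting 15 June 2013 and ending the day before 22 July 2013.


Start: 2013-06-15 (Saturday)
End (exclusive): 2013-07-22 (Monday)
Total calendar days: 37
Full weeks: 37 // 7 = 5 -> 25 weekdays
Remaining 2 days starting on Saturday:
  Sat(-), Sun(-) -> 0 weekdays
Total business days: 25 + 0 = 25

25


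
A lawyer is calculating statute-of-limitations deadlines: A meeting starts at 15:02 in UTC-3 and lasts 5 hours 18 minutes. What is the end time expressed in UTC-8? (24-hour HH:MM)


Start: 15:02 in UTC-3
Step 1 - add duration:
  minutes: 2 + 18 = 20
  hours: 15 + 5 + 0 = 20
  end in UTC-3: 20:20
Step 2 - convert UTC-3 -> UTC-8:
  offset difference: -8 - (-3) = -5 hours
  20 + (-5) = 15 -> mod 24 = 15
Result: 15:20 in UTC-8

15:20


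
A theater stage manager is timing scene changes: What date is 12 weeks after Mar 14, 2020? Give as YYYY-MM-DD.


Start: 2020-03-14
Weeks to add: 12
Convert to days: 12 x 7 = 84 days
Add 84 days to 2020-03-14
Result: 2020-06-06

2020-06-06


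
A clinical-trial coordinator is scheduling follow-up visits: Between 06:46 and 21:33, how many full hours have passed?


Start: 06:46
End: 21:33
Hour difference: 21 - 6 = 15 hours
Minute difference: 33 - 46 = -13 minutes
Total minutes: 887
Complete hours: 887 / 60 = 14 (remainder 47)

14


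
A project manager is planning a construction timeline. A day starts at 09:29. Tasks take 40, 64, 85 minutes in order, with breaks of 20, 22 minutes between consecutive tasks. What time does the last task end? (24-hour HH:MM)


Start: 09:29 = 569 min from midnight
  after task 1 (40 min): 10:09
  after break (20 min): 10:29
  after task 2 (64 min): 11:33
  after break (22 min): 11:55
  after task 3 (85 min): 13:20
Total elapsed: 231 minutes
End time: 13:20

13:20


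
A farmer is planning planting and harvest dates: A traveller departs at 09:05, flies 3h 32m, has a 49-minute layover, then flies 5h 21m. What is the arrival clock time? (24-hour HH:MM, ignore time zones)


Depart: 09:05
Leg 1: +212 min -> 12:37
Layover: +49 min -> 13:26
Leg 2: +321 min -> 18:47
Total travel: 582 minutes = 9h 42m
Arrival: 18:47

18:47


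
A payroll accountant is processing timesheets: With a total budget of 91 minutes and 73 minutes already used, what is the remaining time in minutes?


Total budget: 91 minutes
Time used: 73 minutes
Remaining: 91 - 73 = 18 minutes
Percent used: 80.2%
Percent remaining: 19.8%

18


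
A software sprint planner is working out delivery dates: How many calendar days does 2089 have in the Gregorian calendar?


Year: 2089
Check leap year rules:
Divisible by 4? No
2089 is not a leap year
Days: 365

365


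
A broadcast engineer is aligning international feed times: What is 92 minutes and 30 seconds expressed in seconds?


Minutes: 92
Extra seconds: 30
Seconds per minute: 60
Minutes to seconds: 92 x 60 = 5520
Total: 5520 + 30 = 5550

5550


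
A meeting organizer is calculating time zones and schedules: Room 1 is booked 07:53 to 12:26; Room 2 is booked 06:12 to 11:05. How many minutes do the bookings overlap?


Interval A: [473, 746] minutes from midnight
Interval B: [372, 665] minutes from midnight
Overlap start = max(473, 372) = 473
Overlap end = min(746, 665) = 665
Overlap = 665 - 473 = 192 minutes

192


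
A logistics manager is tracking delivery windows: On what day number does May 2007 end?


Month: May
Year: 2007
May is a 31-day month
Total: 31 days

31


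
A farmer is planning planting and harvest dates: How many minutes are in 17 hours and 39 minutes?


Hours: 17
Minutes: 39
Convert hours to minutes: 17 x 60 = 1020
Add remaining minutes: 1020 + 39 = 1059

1059


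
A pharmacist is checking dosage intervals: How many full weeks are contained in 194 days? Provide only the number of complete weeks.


Total days: 194
Days per week: 7
Division: 194 / 7 = 27 remainder 5
Complete weeks: 27
Remaining days: 5

27


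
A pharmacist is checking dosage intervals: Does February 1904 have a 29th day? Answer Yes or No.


Year: 1904
Divisible by 4? 1904 / 4 = 476.0 -> Yes
Divisible by 100? 1904 / 100 = 19.04 -> No
Divisible by 4 but not 100, so it IS a leap year

Yes


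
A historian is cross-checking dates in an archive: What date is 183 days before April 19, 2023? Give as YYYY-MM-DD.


Start: 2023-04-19
Subtracting 183 days
Days already passed in April: 19
After going back through April: 164 more days to subtract
March 2023: 31 days, 133 remaining
February 2023: 28 days, 105 remaining
January 2023: 31 days, 74 remaining
December 2022: 31 days, 43 remaining
Result: 2022-10-18

2022-10-18


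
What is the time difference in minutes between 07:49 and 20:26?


Start time: 07:49 = 469 minutes from midnight
End time: 20:26 = 1226 minutes from midnight
Difference: 1226 - 469 = 757 minutes
That is 12 hours and 37 minutes

757


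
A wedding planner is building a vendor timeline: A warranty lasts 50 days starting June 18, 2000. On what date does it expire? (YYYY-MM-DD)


Start: 2000-06-18
Adding 50 days
Days remaining in June: 12
After June: 38 days still to add
July 2000: 31 days, 7 remaining
August 2000 has 31 days, need 7
Result: 2000-08-07

2000-08-07


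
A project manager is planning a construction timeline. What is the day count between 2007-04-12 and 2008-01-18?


Start date: 2007-04-12
End date: 2008-01-18
Apr 2007: +19 days
May 2007: +31 days
Jun 2007: +30 days
... (7 more months)
Total: 281 days

281


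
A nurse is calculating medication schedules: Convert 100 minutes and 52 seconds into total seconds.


Minutes: 100
Seconds: 52
Convert minutes to seconds: 100 x 60 = 6000
Add remaining seconds: 6000 + 52 = 6052

6052


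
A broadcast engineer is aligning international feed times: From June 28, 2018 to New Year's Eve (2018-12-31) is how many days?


Start: June 28, 2018
End: December 31, 2018
Days left in June: 2
July: 31
August: 31
September: 30
October: 31
... plus remaining months
Sum of remaining months: 184
Total: 2 + 184 = 186

186


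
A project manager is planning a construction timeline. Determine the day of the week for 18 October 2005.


Date: 2005-10-18
January 1, 2005 is a Saturday
Day of year: 291
Offset from Jan 1: 290 days
290 mod 7 = 3
Result: Tuesday

Tuesday


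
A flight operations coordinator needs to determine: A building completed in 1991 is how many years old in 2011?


Birth year: 1991
Current year: 2011
Age = current year - birth year
Age = 2011 - 1991 = 20

20


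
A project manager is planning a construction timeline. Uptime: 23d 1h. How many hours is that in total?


Days: 23
Extra hours: 1
Hours per day: 24
Days to hours: 23 x 24 = 552
Total: 552 + 1 = 553

553


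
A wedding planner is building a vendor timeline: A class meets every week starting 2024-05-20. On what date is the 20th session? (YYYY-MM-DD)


First occurrence: 2024-05-20 (occurrence 1)
Each occurrence is 7 days after the previous.
Occurrence 20 is 19 weeks after the first.
19 weeks = 133 days
2024-05-20 + 133 days = 2024-09-30

2024-09-30


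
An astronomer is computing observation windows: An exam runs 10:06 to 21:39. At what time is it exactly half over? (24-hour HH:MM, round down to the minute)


Start time: 10:06 = 606 minutes from midnight
End time: 21:39 = 1299 minutes from midnight
Sum: 606 + 1299 = 1905
Midpoint: 1905 / 2 = 952 minutes
Convert: 952 / 60 = 15 hours, 52 minutes
Result: 15:52

15:52


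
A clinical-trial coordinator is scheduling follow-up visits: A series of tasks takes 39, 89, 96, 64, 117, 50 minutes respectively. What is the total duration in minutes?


Durations: 39, 89, 96, 64, 117, 50
Running sum: 39
+ 89 = 128
+ 96 = 224
+ 64 = 288
+ 117 = 405
+ 50 = 455
Total duration: 455 minutes
That is 7 hours and 35 minutes

455


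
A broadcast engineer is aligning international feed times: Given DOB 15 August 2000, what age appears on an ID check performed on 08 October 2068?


Birth: 2000-08-15
Reference: 2068-10-08
Year difference: 2068 - 2000 = 68
Has birthday (08-15) occurred by 10-08? Yes
Age in full years: 68

68


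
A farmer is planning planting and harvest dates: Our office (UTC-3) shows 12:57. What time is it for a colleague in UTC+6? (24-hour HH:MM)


Local time: 12:57 at UTC-3 (offset -3h)
Target zone: UTC+6 (offset 6h)
Difference: 6 - (-3) = 9 hours
Calculation: 12 + (9) = 21
Result: 21:57

21:57


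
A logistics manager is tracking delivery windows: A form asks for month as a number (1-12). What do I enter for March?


Calendar month order:
2. February
3. March <--
4. April
March is month number 3

3


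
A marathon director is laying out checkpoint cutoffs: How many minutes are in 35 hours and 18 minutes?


Hours: 35
Extra minutes: 18
Minutes per hour: 60
Hours to minutes: 35 x 60 = 2100
Total: 2100 + 18 = 2118

2118


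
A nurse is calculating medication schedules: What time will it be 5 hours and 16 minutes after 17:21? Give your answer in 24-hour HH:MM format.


Start time: 17:21
Adding: 5 hours 16 minutes
Minutes: 21 + 16 = 37
Hours: 17 + 5 + 0 = 22
Result: 22:37

22:37


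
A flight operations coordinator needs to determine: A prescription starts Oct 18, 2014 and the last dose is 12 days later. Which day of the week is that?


Start: 2014-10-18 (Saturday)
Step 1 - find target date: add 12 days
  2014-10-18 + 12 days = 2014-10-30
Step 2 - day of week:
  12 mod 7 = 5
  Saturday + 5 days -> Thursday
Result: Thursday (2014-10-30)

Thursday


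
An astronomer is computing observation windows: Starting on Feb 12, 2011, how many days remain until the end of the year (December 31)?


Start: February 12, 2011
End: December 31, 2011
Days left in February: 16
March: 31
April: 30
May: 31
June: 30
... plus remaining months
Sum of remaining months: 306
Total: 16 + 306 = 322

322


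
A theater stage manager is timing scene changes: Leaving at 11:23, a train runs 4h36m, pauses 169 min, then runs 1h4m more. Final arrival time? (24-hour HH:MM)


Depart: 11:23
Leg 1: +276 min -> 15:59
Layover: +169 min -> 18:48
Leg 2: +64 min -> 19:52
Total travel: 509 minutes = 8h 29m
Arrival: 19:52

19:52


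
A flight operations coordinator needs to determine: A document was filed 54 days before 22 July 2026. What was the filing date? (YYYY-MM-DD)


Start: 2026-07-22
Subtracting 54 days
Days already passed in July: 22
After going back through July: 32 more days to subtract
June 2026: 30 days, 2 remaining
May 2026 has 31 days, need 2
Result: 2026-05-29

2026-05-29


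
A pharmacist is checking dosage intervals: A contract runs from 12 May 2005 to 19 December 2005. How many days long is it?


Start date: 2005-05-12
End date: 2005-12-19
May 2005: +20 days
Jun 2005: +30 days
Jul 2005: +31 days
... (5 more months)
Total: 221 days

221


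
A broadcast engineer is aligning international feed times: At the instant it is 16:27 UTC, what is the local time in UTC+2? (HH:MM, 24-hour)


Local time: 16:27 at UTC (offset 0h)
Target zone: UTC+2 (offset 2h)
Difference: 2 - (0) = 2 hours
Calculation: 16 + (2) = 18
Result: 18:27

18:27


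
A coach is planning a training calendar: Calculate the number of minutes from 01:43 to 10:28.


Start time: 01:43 = 103 minutes from midnight
End time: 10:28 = 628 minutes from midnight
Difference: 628 - 103 = 525 minutes
That is 8 hours and 45 minutes

525


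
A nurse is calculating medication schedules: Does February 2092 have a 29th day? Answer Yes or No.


Year: 2092
Divisible by 4? 2092 / 4 = 523.0 -> Yes
Divisible by 100? 2092 / 100 = 20.92 -> No
Divisible by 4 but not 100, so it IS a leap year

Yes


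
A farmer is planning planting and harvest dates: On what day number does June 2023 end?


Month: June
Year: 2023
June is a 30-day month
Total: 30 days

30


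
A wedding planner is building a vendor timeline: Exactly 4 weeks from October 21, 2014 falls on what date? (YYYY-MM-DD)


Start: 2014-10-21
Weeks to add: 4
Convert to days: 4 x 7 = 28 days
Add 28 days to 2014-10-21
Result: 2014-11-18

2014-11-18


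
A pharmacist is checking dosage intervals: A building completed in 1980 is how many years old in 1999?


Birth year: 1980
Current year: 1999
Age = current year - birth year
Age = 1999 - 1980 = 19

19


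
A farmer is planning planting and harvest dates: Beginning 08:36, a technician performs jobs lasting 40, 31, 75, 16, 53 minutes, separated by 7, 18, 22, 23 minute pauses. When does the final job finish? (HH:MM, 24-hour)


Start: 08:36 = 516 min from midnight
  after task 1 (40 min): 09:16
  after break (7 min): 09:23
  after task 2 (31 min): 09:54
  after break (18 min): 10:12
  after task 3 (75 min): 11:27
  after break (22 min): 11:49
  after task 4 (16 min): 12:05
  after break (23 min): 12:28
  after task 5 (53 min): 13:21
Total elapsed: 285 minutes
End time: 13:21

13:21


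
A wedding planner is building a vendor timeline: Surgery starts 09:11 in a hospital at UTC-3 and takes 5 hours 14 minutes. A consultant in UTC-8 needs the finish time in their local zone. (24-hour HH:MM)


Start: 09:11 in UTC-3
Step 1 - add duration:
  minutes: 11 + 14 = 25
  hours: 9 + 5 + 0 = 14
  end in UTC-3: 14:25
Step 2 - convert UTC-3 -> UTC-8:
  offset difference: -8 - (-3) = -5 hours
  14 + (-5) = 9 -> mod 24 = 9
Result: 09:25 in UTC-8

09:25


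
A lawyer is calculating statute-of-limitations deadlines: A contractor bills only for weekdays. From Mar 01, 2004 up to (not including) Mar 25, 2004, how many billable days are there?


Start: 2004-03-01 (Monday)
End (exclusive): 2004-03-25 (Thursday)
Total calendar days: 24
Full weeks: 24 // 7 = 3 -> 15 weekdays
Remaining 3 days starting on Monday:
  Mon(w), Tue(w), Wed(w) -> 3 weekdays
Total business days: 15 + 3 = 18

18


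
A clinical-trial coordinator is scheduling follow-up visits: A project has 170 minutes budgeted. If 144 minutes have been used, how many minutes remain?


Total budget: 170 minutes
Time used: 144 minutes
Remaining: 170 - 144 = 26 minutes
Percent used: 84.7%
Percent remaining: 15.3%

26


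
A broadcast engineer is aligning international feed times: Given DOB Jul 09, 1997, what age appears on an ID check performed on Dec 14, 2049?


Birth: 1997-07-09
Reference: 2049-12-14
Year difference: 2049 - 1997 = 52
Has birthday (07-09) occurred by 12-14? Yes
Age in full years: 52

52


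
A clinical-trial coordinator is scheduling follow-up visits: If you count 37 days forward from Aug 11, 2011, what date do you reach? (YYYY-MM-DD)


Start: 2011-08-11
Adding 37 days
Days remaining in August: 20
After August: 17 days still to add
September 2011 has 30 days, need 17
Result: 2011-09-17

2011-09-17


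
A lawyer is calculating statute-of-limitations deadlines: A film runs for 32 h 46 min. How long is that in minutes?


Hours: 32
Minutes: 46
Convert hours to minutes: 32 x 60 = 1920
Add remaining minutes: 1920 + 46 = 1966

1966


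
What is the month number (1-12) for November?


Calendar month order:
10. October
11. November <--
12. December
November is month number 11

11


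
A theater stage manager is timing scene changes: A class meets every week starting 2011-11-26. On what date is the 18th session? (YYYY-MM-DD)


First occurrence: 2011-11-26 (occurrence 1)
Each occurrence is 7 days after the previous.
Occurrence 18 is 17 weeks after the first.
17 weeks = 119 days
2011-11-26 + 119 days = 2012-03-24

2012-03-24


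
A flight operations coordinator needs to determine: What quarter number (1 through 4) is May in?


Month: May (month 5)
Q1: January-March (months 1-3)
Q2: April-June (months 4-6)
Q3: July-September (months 7-9)
Q4: October-December (months 10-12)
Month 5 falls in Q2

2


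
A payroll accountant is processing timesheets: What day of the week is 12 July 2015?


Date: 2015-07-12
January 1, 2015 is a Thursday
Day of year: 193
Offset from Jan 1: 192 days
192 mod 7 = 3
Result: Sunday

Sunday


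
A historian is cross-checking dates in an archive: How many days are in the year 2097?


Year: 2097
Check leap year rules:
Divisible by 4? No
2097 is not a leap year
Days: 365

365


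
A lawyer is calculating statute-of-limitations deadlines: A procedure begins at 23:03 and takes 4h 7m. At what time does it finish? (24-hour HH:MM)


Start time: 23:03
Adding: 4 hours 7 minutes
Minutes: 3 + 7 = 10
Hours: 23 + 4 + 0 = 27
Hour wraparound: 27 mod 24 = 3
Result: 03:10

03:10


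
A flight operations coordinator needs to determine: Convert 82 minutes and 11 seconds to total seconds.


Minutes: 82
Extra seconds: 11
Seconds per minute: 60
Minutes to seconds: 82 x 60 = 4920
Total: 4920 + 11 = 4931

4931


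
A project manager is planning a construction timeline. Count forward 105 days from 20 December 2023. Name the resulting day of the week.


Start: 2023-12-20 (Wednesday)
Step 1 - find target date: add 105 days
  2023-12-20 + 105 days = 2024-04-03
Step 2 - day of week:
  105 mod 7 = 0
  Wednesday + 0 days -> Wednesday
Result: Wednesday (2024-04-03)

Wednesday


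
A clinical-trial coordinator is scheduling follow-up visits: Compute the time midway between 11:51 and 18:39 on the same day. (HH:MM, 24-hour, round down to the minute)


Start time: 11:51 = 711 minutes from midnight
End time: 18:39 = 1119 minutes from midnight
Sum: 711 + 1119 = 1830
Midpoint: 1830 / 2 = 915 minutes
Convert: 915 / 60 = 15 hours, 15 minutes
Result: 15:15

15:15


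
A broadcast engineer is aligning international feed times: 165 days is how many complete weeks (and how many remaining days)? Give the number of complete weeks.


Total days: 165
Days per week: 7
Division: 165 / 7 = 23 remainder 4
Complete weeks: 23
Remaining days: 4

23


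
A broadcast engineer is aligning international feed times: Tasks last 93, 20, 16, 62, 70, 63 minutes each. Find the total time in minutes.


Durations: 93, 20, 16, 62, 70, 63
Running sum: 93
+ 20 = 113
+ 16 = 129
+ 62 = 191
+ 70 = 261
+ 63 = 324
Total duration: 324 minutes
That is 5 hours and 24 minutes

324


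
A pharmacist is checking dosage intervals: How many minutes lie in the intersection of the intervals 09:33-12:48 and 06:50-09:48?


Interval A: [573, 768] minutes from midnight
Interval B: [410, 588] minutes from midnight
Overlap start = max(573, 410) = 573
Overlap end = min(768, 588) = 588
Overlap = 588 - 573 = 15 minutes

15


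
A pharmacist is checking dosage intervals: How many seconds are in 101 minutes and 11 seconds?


Minutes: 101
Seconds: 11
Convert minutes to seconds: 101 x 60 = 6060
Add remaining seconds: 6060 + 11 = 6071

6071


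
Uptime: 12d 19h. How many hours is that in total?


Days: 12
Extra hours: 19
Hours per day: 24
Days to hours: 12 x 24 = 288
Total: 288 + 19 = 307

307


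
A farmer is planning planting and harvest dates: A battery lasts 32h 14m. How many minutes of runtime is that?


Hours: 32
Extra minutes: 14
Minutes per hour: 60
Hours to minutes: 32 x 60 = 1920
Total: 1920 + 14 = 1934

1934


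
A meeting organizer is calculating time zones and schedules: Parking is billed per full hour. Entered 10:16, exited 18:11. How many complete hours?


Start: 10:16
End: 18:11
Hour difference: 18 - 10 = 8 hours
Minute difference: 11 - 16 = -5 minutes
Total minutes: 475
Complete hours: 475 / 60 = 7 (remainder 55)

7


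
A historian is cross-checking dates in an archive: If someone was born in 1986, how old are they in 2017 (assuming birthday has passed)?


Birth year: 1986
Current year: 2017
Age = current year - birth year
Age = 2017 - 1986 = 31

31


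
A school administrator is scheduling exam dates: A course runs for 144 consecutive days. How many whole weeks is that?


Total days: 144
Days per week: 7
Division: 144 / 7 = 20 remainder 4
Complete weeks: 20
Remaining days: 4

20


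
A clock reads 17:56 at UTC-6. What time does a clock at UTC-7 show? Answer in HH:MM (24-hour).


Local time: 17:56 at UTC-6 (offset -6h)
Target zone: UTC-7 (offset -7h)
Difference: -7 - (-6) = -1 hours
Calculation: 17 + (-1) = 16
Result: 16:56

16:56


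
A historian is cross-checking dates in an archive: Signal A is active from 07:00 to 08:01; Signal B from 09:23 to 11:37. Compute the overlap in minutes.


Interval A: [420, 481] minutes from midnight
Interval B: [563, 697] minutes from midnight
Overlap start = max(420, 563) = 563
Overlap end = min(481, 697) = 481
End <= start, so the intervals do not overlap: 0 minutes

0


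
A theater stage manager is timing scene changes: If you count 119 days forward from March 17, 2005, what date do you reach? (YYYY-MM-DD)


Start: 2005-03-17
Adding 119 days
Days remaining in March: 14
After March: 105 days still to add
April 2005: 30 days, 75 remaining
May 2005: 31 days, 44 remaining
June 2005: 30 days, 14 remaining
July 2005 has 31 days, need 14
Result: 2005-07-14

2005-07-14


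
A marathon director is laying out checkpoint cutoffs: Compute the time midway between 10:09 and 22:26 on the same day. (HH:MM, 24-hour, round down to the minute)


Start time: 10:09 = 609 minutes from midnight
End time: 22:26 = 1346 minutes from midnight
Sum: 609 + 1346 = 1955
Midpoint: 1955 / 2 = 977 minutes
Convert: 977 / 60 = 16 hours, 17 minutes
Result: 16:17

16:17


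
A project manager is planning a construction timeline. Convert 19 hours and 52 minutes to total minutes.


Hours: 19
Minutes: 52
Convert hours to minutes: 19 x 60 = 1140
Add remaining minutes: 1140 + 52 = 1192

1192


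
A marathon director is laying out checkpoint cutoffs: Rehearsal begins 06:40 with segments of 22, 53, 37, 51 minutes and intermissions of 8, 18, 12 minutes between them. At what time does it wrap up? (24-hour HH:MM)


Start: 06:40 = 400 min from midnight
  after task 1 (22 min): 07:02
  after break (8 min): 07:10
  after task 2 (53 min): 08:03
  after break (18 min): 08:21
  after task 3 (37 min): 08:58
  after break (12 min): 09:10
  after task 4 (51 min): 10:01
Total elapsed: 201 minutes
End time: 10:01

10:01


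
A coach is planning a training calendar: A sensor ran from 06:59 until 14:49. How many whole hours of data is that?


Start: 06:59
End: 14:49
Hour difference: 14 - 6 = 8 hours
Minute difference: 49 - 59 = -10 minutes
Total minutes: 470
Complete hours: 470 / 60 = 7 (remainder 50)

7


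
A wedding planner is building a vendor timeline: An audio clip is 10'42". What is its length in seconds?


Minutes: 10
Seconds: 42
Convert minutes to seconds: 10 x 60 = 600
Add remaining seconds: 600 + 42 = 642

642


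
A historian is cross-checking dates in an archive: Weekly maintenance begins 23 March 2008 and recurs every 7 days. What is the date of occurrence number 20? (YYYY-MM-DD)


First occurrence: 2008-03-23 (occurrence 1)
Each occurrence is 7 days after the previous.
Occurrence 20 is 19 weeks after the first.
19 weeks = 133 days
2008-03-23 + 133 days = 2008-08-03

2008-08-03


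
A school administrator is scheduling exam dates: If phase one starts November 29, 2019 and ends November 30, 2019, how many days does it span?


Start date: 2019-11-29
End date: 2019-11-30
Nov 2019: +1 days
Total: 1 days

1


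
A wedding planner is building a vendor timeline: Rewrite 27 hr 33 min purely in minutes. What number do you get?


Hours: 27
Extra minutes: 33
Minutes per hour: 60
Hours to minutes: 27 x 60 = 1620
Total: 1620 + 33 = 1653

1653


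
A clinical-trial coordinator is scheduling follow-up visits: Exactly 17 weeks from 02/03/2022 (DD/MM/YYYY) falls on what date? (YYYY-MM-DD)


Start: 2022-03-02
Weeks to add: 17
Convert to days: 17 x 7 = 119 days
Add 119 days to 2022-03-02
Result: 2022-06-29

2022-06-29


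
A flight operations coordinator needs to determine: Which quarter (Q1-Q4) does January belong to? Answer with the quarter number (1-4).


Month: January (month 1)
Q1: January-March (months 1-3)
Q2: April-June (months 4-6)
Q3: July-September (months 7-9)
Q4: October-December (months 10-12)
Month 1 falls in Q1

1


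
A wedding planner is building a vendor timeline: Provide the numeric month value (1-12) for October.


Calendar month order:
9. September
10. October <--
11. November
October is month number 10

10


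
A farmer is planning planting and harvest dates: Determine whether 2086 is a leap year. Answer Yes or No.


Year: 2086
Divisible by 4? 2086 / 4 = 521.5 -> No
Not divisible by 4, so NOT a leap year

No


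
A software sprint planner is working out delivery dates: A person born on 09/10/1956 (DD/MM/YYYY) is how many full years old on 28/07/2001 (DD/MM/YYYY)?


Birth: 1956-10-09
Reference: 2001-07-28
Year difference: 2001 - 1956 = 45
Has birthday (10-09) occurred by 07-28? No
Birthday not yet reached this year -> subtract 1
Age in full years: 44

44


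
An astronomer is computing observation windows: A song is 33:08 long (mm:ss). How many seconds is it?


Minutes: 33
Extra seconds: 8
Seconds per minute: 60
Minutes to seconds: 33 x 60 = 1980
Total: 1980 + 8 = 1988

1988


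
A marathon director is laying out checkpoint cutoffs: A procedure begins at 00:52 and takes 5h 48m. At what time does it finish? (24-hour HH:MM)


Start time: 00:52
Adding: 5 hours 48 minutes
Minutes: 52 + 48 = 100
Minute overflow: 100 >= 60, so carry 1 hour, minutes = 40
Hours: 0 + 5 + 1 = 6
Result: 06:40

06:40


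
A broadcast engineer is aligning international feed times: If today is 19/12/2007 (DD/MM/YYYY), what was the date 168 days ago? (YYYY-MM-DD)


Start: 2007-12-19
Subtracting 168 days
Days already passed in December: 19
After going back through December: 149 more days to subtract
November 2007: 30 days, 119 remaining
October 2007: 31 days, 88 remaining
September 2007: 30 days, 58 remaining
August 2007: 31 days, 27 remaining
Result: 2007-07-04

2007-07-04


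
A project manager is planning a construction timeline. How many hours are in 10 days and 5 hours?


Days: 10
Extra hours: 5
Hours per day: 24
Days to hours: 10 x 24 = 240
Total: 240 + 5 = 245

245


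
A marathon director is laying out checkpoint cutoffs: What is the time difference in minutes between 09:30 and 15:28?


Start time: 09:30 = 570 minutes from midnight
End time: 15:28 = 928 minutes from midnight
Difference: 928 - 570 = 358 minutes
That is 5 hours and 58 minutes

358


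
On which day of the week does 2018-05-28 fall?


Date: 2018-05-28
January 1, 2018 is a Monday
Day of year: 148
Offset from Jan 1: 147 days
147 mod 7 = 0
Result: Monday

Monday


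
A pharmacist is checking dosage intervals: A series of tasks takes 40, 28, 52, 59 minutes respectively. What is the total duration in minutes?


Durations: 40, 28, 52, 59
Running sum: 40
+ 28 = 68
+ 52 = 120
+ 59 = 179
Total duration: 179 minutes
That is 2 hours and 59 minutes

179


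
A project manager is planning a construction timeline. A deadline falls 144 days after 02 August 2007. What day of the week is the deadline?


Start: 2007-08-02 (Thursday)
Step 1 - find target date: add 144 days
  2007-08-02 + 144 days = 2007-12-24
Step 2 - day of week:
  144 mod 7 = 4
  Thursday + 4 days -> Monday
Result: Monday (2007-12-24)

Monday


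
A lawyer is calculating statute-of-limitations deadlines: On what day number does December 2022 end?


Month: December
Year: 2022
December is a 31-day month
Total: 31 days

31


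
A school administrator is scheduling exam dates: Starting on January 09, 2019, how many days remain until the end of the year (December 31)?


Start: January 09, 2019
End: December 31, 2019
Days left in January: 22
February: 28
March: 31
April: 30
May: 31
... plus remaining months
Sum of remaining months: 334
Total: 22 + 334 = 356

356


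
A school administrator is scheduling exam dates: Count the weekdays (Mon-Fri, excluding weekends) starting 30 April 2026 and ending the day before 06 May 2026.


Start: 2026-04-30 (Thursday)
End (exclusive): 2026-05-06 (Wednesday)
Total calendar days: 6
Full weeks: 6 // 7 = 0 -> 0 weekdays
Remaining 6 days starting on Thursday:
  Thu(w), Fri(w), Sat(-), Sun(-), Mon(w), Tue(w) -> 4 weekdays
Total business days: 0 + 4 = 4

4


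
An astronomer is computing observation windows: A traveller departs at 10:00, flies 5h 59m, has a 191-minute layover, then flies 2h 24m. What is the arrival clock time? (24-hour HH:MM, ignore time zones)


Depart: 10:00
Leg 1: +359 min -> 15:59
Layover: +191 min -> 19:10
Leg 2: +144 min -> 21:34
Total travel: 694 minutes = 11h 34m
Arrival: 21:34

21:34


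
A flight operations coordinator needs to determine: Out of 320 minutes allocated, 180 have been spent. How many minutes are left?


Total budget: 320 minutes
Time used: 180 minutes
Remaining: 320 - 180 = 140 minutes
Percent used: 56.2%
Percent remaining: 43.8%

140


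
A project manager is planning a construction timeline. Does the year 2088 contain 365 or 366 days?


Year: 2088
Check leap year rules:
Divisible by 4? Yes
Divisible by 100? No
2088 is a leap year
Days: 366

366


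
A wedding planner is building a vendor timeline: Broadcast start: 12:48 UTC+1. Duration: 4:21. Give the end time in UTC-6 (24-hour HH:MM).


Start: 12:48 in UTC+1
Step 1 - add duration:
  minutes: 48 + 21 = 69 (carry 1h)
  hours: 12 + 4 + 1 = 17
  end in UTC+1: 17:09
Step 2 - convert UTC+1 -> UTC-6:
  offset difference: -6 - (1) = -7 hours
  17 + (-7) = 10 -> mod 24 = 10
Result: 10:09 in UTC-6

10:09


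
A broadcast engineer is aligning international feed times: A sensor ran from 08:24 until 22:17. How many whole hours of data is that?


Start: 08:24
End: 22:17
Hour difference: 22 - 8 = 14 hours
Minute difference: 17 - 24 = -7 minutes
Total minutes: 833
Complete hours: 833 / 60 = 13 (remainder 53)

13


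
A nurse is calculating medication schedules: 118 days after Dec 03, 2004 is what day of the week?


Start: 2004-12-03 (Friday)
Step 1 - find target date: add 118 days
  2004-12-03 + 118 days = 2005-03-31
Step 2 - day of week:
  118 mod 7 = 6
  Friday + 6 days -> Thursday
Result: Thursday (2005-03-31)

Thursday


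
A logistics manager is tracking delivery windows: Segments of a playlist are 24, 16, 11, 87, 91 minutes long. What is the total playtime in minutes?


Durations: 24, 16, 11, 87, 91
Running sum: 24
+ 16 = 40
+ 11 = 51
+ 87 = 138
+ 91 = 229
Total duration: 229 minutes
That is 3 hours and 49 minutes

229


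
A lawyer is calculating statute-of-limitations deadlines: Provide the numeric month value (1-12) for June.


Calendar month order:
5. May
6. June <--
7. July
June is month number 6

6


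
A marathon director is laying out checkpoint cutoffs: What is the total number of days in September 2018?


Month: September
Year: 2018
September is a 30-day month
Total: 30 days

30


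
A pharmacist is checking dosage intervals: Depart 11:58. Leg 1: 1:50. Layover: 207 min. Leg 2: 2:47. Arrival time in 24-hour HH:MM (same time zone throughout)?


Depart: 11:58
Leg 1: +110 min -> 13:48
Layover: +207 min -> 17:15
Leg 2: +167 min -> 20:02
Total travel: 484 minutes = 8h 4m
Arrival: 20:02

20:02


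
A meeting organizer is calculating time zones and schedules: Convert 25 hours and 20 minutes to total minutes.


Hours: 25
Extra minutes: 20
Minutes per hour: 60
Hours to minutes: 25 x 60 = 1500
Total: 1500 + 20 = 1520

1520
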